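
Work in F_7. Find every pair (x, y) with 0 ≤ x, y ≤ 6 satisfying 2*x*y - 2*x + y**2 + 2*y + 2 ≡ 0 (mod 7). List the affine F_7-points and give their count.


Affine F_7-points: {(1, 0), (1, 3), (2, 2), (2, 6), (5, 4), (5, 5)}; count = 6.

For each of the 49 pairs (x, y) ∈ F_7², evaluate f(x, y) mod 7. Record the zeros.
  x = 0: [0↦2, 1↦5, 2↦3, 3↦3, 4↦5, 5↦2, 6↦1]  zeros at y ∈ ∅
  x = 1: [0↦0, 1↦5, 2↦5, 3↦0, 4↦4, 5↦3, 6↦4]  zeros at y ∈ {0, 3}
  x = 2: [0↦5, 1↦5, 2↦0, 3↦4, 4↦3, 5↦4, 6↦0]  zeros at y ∈ {2, 6}
  x = 3: [0↦3, 1↦5, 2↦2, 3↦1, 4↦2, 5↦5, 6↦3]  zeros at y ∈ ∅
  x = 4: [0↦1, 1↦5, 2↦4, 3↦5, 4↦1, 5↦6, 6↦6]  zeros at y ∈ ∅
  x = 5: [0↦6, 1↦5, 2↦6, 3↦2, 4↦0, 5↦0, 6↦2]  zeros at y ∈ {4, 5}
  x = 6: [0↦4, 1↦5, 2↦1, 3↦6, 4↦6, 5↦1, 6↦5]  zeros at y ∈ ∅
Collecting zeros: affine points = {(1, 0), (1, 3), (2, 2), (2, 6), (5, 4), (5, 5)}.
Total count |C(F_7)_aff| = 6.


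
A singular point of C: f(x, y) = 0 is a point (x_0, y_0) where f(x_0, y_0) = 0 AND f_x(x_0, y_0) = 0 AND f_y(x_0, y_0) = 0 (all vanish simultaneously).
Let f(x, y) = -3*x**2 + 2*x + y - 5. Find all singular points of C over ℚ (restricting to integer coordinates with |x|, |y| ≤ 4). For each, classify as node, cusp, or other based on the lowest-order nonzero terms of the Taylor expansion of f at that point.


No singular points in the scanned grid; C is smooth there.

Compute partial derivatives:
  f_x = 2 - 6*x.
  f_y = 1.
f_y = 1 is a nonzero constant, so f_y never vanishes: no point (x, y) can satisfy f = f_x = f_y = 0. In particular no (x, y) ∈ {−4, ..., 4}² is singular; the curve is smooth.


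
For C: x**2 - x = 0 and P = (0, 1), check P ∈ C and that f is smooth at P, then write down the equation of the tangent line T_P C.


Tangent line at P: -x = 0.

Step 1: f(0, 1) = 0, so P lies on C.
Step 2: partial derivatives
  f_x(x, y) = 2*x - 1, f_y(x, y) = 0.
  f_x(P) = -1, f_y(P) = 0 (gradient nonzero, so P is smooth).
Step 3: tangent line at P: -1·(x − 0) + 0·(y − 1) = 0.
Expanding: -x = 0.


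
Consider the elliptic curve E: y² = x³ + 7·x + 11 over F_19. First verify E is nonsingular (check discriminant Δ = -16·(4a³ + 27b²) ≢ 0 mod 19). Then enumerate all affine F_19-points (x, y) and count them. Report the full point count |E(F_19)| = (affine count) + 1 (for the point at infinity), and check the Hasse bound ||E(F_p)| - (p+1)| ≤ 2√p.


Affine points = {(0, 7), (0, 12), (1, 0), (5, 0), (7, 2), (7, 17), (8, 3), (8, 16), (9, 9), (9, 10), (10, 6), (10, 13), (13, 0), (16, 1), (16, 18)}; affine count = 15; |E(F_19)| = 16.

Discriminant check: Δ ∝ 4a³ + 27b² = 4·7³ + 27·11² = 4·343 + 27·121 ≡ 3 (mod 19). Nonzero ⇒ E is nonsingular.
For each x ∈ F_19, compute rhs = x³ + 7·x + 11 mod 19, then count y ∈ F_19 with y² ≡ rhs.
  x = 0: rhs = 11, matching y values: 7, 12 (2 points).
  x = 1: rhs = 0, matching y values: 0 (1 points).
  x = 2: rhs = 14, matching y values: none (0 points).
  x = 3: rhs = 2, matching y values: none (0 points).
  x = 4: rhs = 8, matching y values: none (0 points).
  x = 5: rhs = 0, matching y values: 0 (1 points).
  x = 6: rhs = 3, matching y values: none (0 points).
  x = 7: rhs = 4, matching y values: 2, 17 (2 points).
  x = 8: rhs = 9, matching y values: 3, 16 (2 points).
  x = 9: rhs = 5, matching y values: 9, 10 (2 points).
  x = 10: rhs = 17, matching y values: 6, 13 (2 points).
  x = 11: rhs = 13, matching y values: none (0 points).
  x = 12: rhs = 18, matching y values: none (0 points).
  x = 13: rhs = 0, matching y values: 0 (1 points).
  x = 14: rhs = 3, matching y values: none (0 points).
  x = 15: rhs = 14, matching y values: none (0 points).
  x = 16: rhs = 1, matching y values: 1, 18 (2 points).
  x = 17: rhs = 8, matching y values: none (0 points).
  x = 18: rhs = 3, matching y values: none (0 points).
Total affine count: 15.
Full point count |E(F_19)| = 15 + 1 = 16.
Hasse bound: |16 − (19+1)| = |-4| = 4 ≤ 2√19 ≈ 8.7178 ✓.


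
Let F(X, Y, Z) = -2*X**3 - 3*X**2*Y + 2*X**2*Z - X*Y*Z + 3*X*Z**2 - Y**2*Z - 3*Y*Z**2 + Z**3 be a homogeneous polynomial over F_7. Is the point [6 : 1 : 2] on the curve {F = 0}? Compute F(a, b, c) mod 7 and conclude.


F(6,1,2) ≡ 1 (mod 7); P is NOT on the curve.

Evaluate F(6, 1, 2) term-by-term (mod 7).
  -2*X**3 ↦ -2·216·1·1 = -432
  -3*X**2*Y ↦ -3·36·1·1 = -108
  2*X**2*Z ↦ 2·36·1·2 = 144
  -X*Y*Z ↦ -1·6·1·2 = -12
  3*X*Z**2 ↦ 3·6·1·4 = 72
  -Y**2*Z ↦ -1·1·1·2 = -2
  -3*Y*Z**2 ↦ -3·1·1·4 = -12
  Z**3 ↦ 1·1·1·8 = 8
Sum: F(6, 1, 2) = (-432) + (-108) + (144) + (-12) + (72) + (-2) + (-12) + (8) = -342.
Reducing mod 7: -342 ≡ 1 (mod 7).
Since F(a, b, c) ≡ 1 ≠ 0 (mod 7), P does NOT lie on the curve.


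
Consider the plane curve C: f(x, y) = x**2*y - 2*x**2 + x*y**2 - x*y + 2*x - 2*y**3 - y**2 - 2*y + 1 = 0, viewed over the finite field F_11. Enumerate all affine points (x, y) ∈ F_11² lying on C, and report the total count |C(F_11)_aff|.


Affine F_11-points: {(0, 7), (2, 10), (3, 0), (3, 2), (3, 10), (5, 5), (6, 5), (6, 6), (6, 8), (8, 6), (9, 0), (10, 8)}; count = 12.

For each of the 121 pairs (x, y) ∈ F_11², evaluate f(x, y) mod 11. Record the zeros.
  x = 0: [0↦1, 1↦7, 2↦10, 3↦9, 4↦3, 5↦2, 6↦5, 7↦0, 8↦8, 9↦6, 10↦4]  zeros at y ∈ {7}
  x = 1: [0↦1, 1↦8, 2↦3, 3↦7, 4↦8, 5↦5, 6↦8, 7↦5, 8↦6, 9↦10, 10↦5]  zeros at y ∈ ∅
  x = 2: [0↦8, 1↦7, 2↦7, 3↦7, 4↦6, 5↦3, 6↦8, 7↦9, 8↦5, 9↦6, 10↦0]  zeros at y ∈ {10}
  x = 3: [0↦0, 1↦4, 2↦0, 3↦9, 4↦8, 5↦7, 6↦5, 7↦1, 8↦5, 9↦5, 10↦0]  zeros at y ∈ {0, 2, 10}
  x = 4: [0↦10, 1↦10, 2↦4, 3↦2, 4↦3, 5↦6, 6↦10, 7↦3, 8↦6, 9↦7, 10↦5]  zeros at y ∈ ∅
  x = 5: [0↦5, 1↦3, 2↦8, 3↦8, 4↦2, 5↦0, 6↦1, 7↦4, 8↦8, 9↦1, 10↦4]  zeros at y ∈ {5}
  x = 6: [0↦7, 1↦5, 2↦1, 3↦5, 4↦5, 5↦0, 6↦0, 7↦4, 8↦0, 9↦9, 10↦8]  zeros at y ∈ {5, 6, 8}
  x = 7: [0↦5, 1↦5, 2↦5, 3↦4, 4↦1, 5↦6, 6↦7, 7↦3, 8↦4, 9↦9, 10↦6]  zeros at y ∈ ∅
  x = 8: [0↦10, 1↦3, 2↦9, 3↦5, 4↦1, 5↦7, 6↦0, 7↦1, 8↦9, 9↦1, 10↦9]  zeros at y ∈ {6}
  x = 9: [0↦0, 1↦10, 2↦2, 3↦8, 4↦5, 5↦3, 6↦1, 7↦9, 8↦4, 9↦7, 10↦6]  zeros at y ∈ {0}
  x = 10: [0↦8, 1↦4, 2↦6, 3↦2, 4↦2, 5↦5, 6↦10, 7↦5, 8↦0, 9↦5, 10↦8]  zeros at y ∈ {8}
Collecting zeros: affine points = {(0, 7), (2, 10), (3, 0), (3, 2), (3, 10), (5, 5), (6, 5), (6, 6), (6, 8), (8, 6), (9, 0), (10, 8)}.
Total count |C(F_11)_aff| = 12.


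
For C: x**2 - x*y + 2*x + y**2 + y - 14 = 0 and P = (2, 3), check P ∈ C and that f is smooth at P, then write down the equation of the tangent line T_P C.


Tangent line at P: 3*x + 5*y - 21 = 0.

Step 1: f(2, 3) = 0, so P lies on C.
Step 2: partial derivatives
  f_x(x, y) = 2*x - y + 2, f_y(x, y) = -x + 2*y + 1.
  f_x(P) = 3, f_y(P) = 5 (gradient nonzero, so P is smooth).
Step 3: tangent line at P: 3·(x − 2) + 5·(y − 3) = 0.
Expanding: 3*x + 5*y - 21 = 0.


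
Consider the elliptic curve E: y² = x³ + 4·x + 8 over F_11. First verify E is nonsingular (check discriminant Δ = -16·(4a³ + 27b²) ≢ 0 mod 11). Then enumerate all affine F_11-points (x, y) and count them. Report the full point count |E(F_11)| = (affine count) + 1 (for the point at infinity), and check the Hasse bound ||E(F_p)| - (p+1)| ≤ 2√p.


Affine points = {(3, 5), (3, 6), (4, 0), (7, 4), (7, 7), (9, 5), (9, 6), (10, 5), (10, 6)}; affine count = 9; |E(F_11)| = 10.

Discriminant check: Δ ∝ 4a³ + 27b² = 4·4³ + 27·8² = 4·64 + 27·64 ≡ 4 (mod 11). Nonzero ⇒ E is nonsingular.
For each x ∈ F_11, compute rhs = x³ + 4·x + 8 mod 11, then count y ∈ F_11 with y² ≡ rhs.
  x = 0: rhs = 8, matching y values: none (0 points).
  x = 1: rhs = 2, matching y values: none (0 points).
  x = 2: rhs = 2, matching y values: none (0 points).
  x = 3: rhs = 3, matching y values: 5, 6 (2 points).
  x = 4: rhs = 0, matching y values: 0 (1 points).
  x = 5: rhs = 10, matching y values: none (0 points).
  x = 6: rhs = 6, matching y values: none (0 points).
  x = 7: rhs = 5, matching y values: 4, 7 (2 points).
  x = 8: rhs = 2, matching y values: none (0 points).
  x = 9: rhs = 3, matching y values: 5, 6 (2 points).
  x = 10: rhs = 3, matching y values: 5, 6 (2 points).
Total affine count: 9.
Full point count |E(F_11)| = 9 + 1 = 10.
Hasse bound: |10 − (11+1)| = |-2| = 2 ≤ 2√11 ≈ 6.6332 ✓.


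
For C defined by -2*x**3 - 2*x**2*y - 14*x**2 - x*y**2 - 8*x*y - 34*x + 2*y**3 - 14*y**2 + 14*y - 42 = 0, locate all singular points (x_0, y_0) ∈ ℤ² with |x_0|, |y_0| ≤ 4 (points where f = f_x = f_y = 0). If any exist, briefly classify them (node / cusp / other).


Singular points: {(-3, 2)}; classification: cusp.

Compute partial derivatives:
  f_x = -6*x**2 - 4*x*y - 28*x - y**2 - 8*y - 34.
  f_y = -2*x**2 - 2*x*y - 8*x + 6*y**2 - 28*y + 14.
Scan x_0 ∈ {−4, ..., 4}. For each x_0, f_y(x_0, y) is a polynomial in y; find its integer roots y ∈ {−4, ..., 4}, then test f_x and f at those candidates.
  x = -4: f_y(-4, y) = 6*y**2 - 20*y + 14; vanishes at y ∈ {1}. (-4, 1): f_x = -11 ≠ 0.
  x = -3: f_y(-3, y) = 6*y**2 - 22*y + 20; vanishes at y ∈ {2}. (-3, 2): f_x = 0, f = 0 — SINGULAR.
  x = -2: f_y(-2, y) = 6*y**2 - 24*y + 22; no integer root y with |y| ≤ 4.
  x = -1: f_y(-1, y) = 6*y**2 - 26*y + 20; vanishes at y ∈ {1}. (-1, 1): f_x = -17 ≠ 0.
  x = 0: f_y(0, y) = 6*y**2 - 28*y + 14; no integer root y with |y| ≤ 4.
  x = 1: f_y(1, y) = 6*y**2 - 30*y + 4; no integer root y with |y| ≤ 4.
  x = 2: f_y(2, y) = 6*y**2 - 32*y - 10; no integer root y with |y| ≤ 4.
  x = 3: f_y(3, y) = 6*y**2 - 34*y - 28; no integer root y with |y| ≤ 4.
  x = 4: f_y(4, y) = 6*y**2 - 36*y - 50; no integer root y with |y| ≤ 4.
Only singular point on the grid: (-3, 2).
Classify: substitute x = -3 + u, y = 2 + v and expand: f = -2*u**3 - 2*u**2*v - u*v**2 + 2*v**3 + v**2.
No constant or linear terms (consistent with a singular point). Quadratic part: v**2. Cubic part: -2*u**3 - 2*u**2*v - u*v**2 + 2*v**3.
The quadratic part v**2 is a perfect square, so there is a single (double) tangent line v = 0, i.e. y = 2. Restricting the cubic part to that line (v = 0) leaves -2*u**3 ≠ 0, so f is not divisible by v and the branch is v² ≈ 2*u**3 to lowest order — this is a cusp.
Classification: cusp.


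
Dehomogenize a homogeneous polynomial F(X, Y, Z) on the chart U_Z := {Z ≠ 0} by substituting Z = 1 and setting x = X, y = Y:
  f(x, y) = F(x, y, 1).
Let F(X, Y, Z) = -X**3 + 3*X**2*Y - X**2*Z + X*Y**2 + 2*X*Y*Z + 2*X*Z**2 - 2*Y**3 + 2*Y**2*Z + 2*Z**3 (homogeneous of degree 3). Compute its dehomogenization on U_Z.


f(x, y) = -x**3 + 3*x**2*y - x**2 + x*y**2 + 2*x*y + 2*x - 2*y**3 + 2*y**2 + 2

On U_Z we set Z = 1. Each monomial c·X^i·Y^j·Z^k in F becomes c·x^i·y^j·1^k = c·x^i·y^j.
Substituting Z = 1: F(X, Y, 1) = -x**3 + 3*x**2*y - x**2 + x*y**2 + 2*x*y + 2*x - 2*y**3 + 2*y**2 + 2.
Note: deg(f) ≤ deg(F) = 3; strict inequality happens when F is divisible by Z (lost terms).


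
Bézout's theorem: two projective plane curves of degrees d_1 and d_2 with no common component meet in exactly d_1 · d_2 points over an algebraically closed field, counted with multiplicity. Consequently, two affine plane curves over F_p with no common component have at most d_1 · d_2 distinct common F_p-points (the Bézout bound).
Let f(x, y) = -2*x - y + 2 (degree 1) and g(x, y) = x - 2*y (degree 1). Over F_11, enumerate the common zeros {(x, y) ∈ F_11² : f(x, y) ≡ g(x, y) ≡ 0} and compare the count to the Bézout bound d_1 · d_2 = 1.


Common zeros: {(3, 7)}; count = 1; Bézout bound = 1.

deg(f) = 1, deg(g) = 1, so Bézout bound = 1.
Scan x ∈ F_11. For each x, list the y ∈ F_11 with f(x, y) ≡ 0 and those with g(x, y) ≡ 0 (mod 11); the common zeros in that column are the intersection.
  x = 0: f ≡ 0 at y ∈ {2}; g ≡ 0 at y ∈ {0}; common: ∅.
  x = 1: f ≡ 0 at y ∈ {0}; g ≡ 0 at y ∈ {6}; common: ∅.
  x = 2: f ≡ 0 at y ∈ {9}; g ≡ 0 at y ∈ {1}; common: ∅.
  x = 3: f ≡ 0 at y ∈ {7}; g ≡ 0 at y ∈ {7}; common: {7}.
  x = 4: f ≡ 0 at y ∈ {5}; g ≡ 0 at y ∈ {2}; common: ∅.
  x = 5: f ≡ 0 at y ∈ {3}; g ≡ 0 at y ∈ {8}; common: ∅.
  x = 6: f ≡ 0 at y ∈ {1}; g ≡ 0 at y ∈ {3}; common: ∅.
  x = 7: f ≡ 0 at y ∈ {10}; g ≡ 0 at y ∈ {9}; common: ∅.
  x = 8: f ≡ 0 at y ∈ {8}; g ≡ 0 at y ∈ {4}; common: ∅.
  x = 9: f ≡ 0 at y ∈ {6}; g ≡ 0 at y ∈ {10}; common: ∅.
  x = 10: f ≡ 0 at y ∈ {4}; g ≡ 0 at y ∈ {5}; common: ∅.
Collecting: common zeros = {(3, 7)}, so the count is 1.
Comparison with the Bézout bound: 1 ≤ 1 = deg(f)·deg(g), as expected for curves with no common component (the bound is attained).


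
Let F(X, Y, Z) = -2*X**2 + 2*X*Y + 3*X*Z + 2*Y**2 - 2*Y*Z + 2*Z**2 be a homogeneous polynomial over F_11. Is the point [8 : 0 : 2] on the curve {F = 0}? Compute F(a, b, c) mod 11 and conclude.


F(8,0,2) ≡ 5 (mod 11); P is NOT on the curve.

Evaluate F(8, 0, 2) term-by-term (mod 11).
  -2*X**2 ↦ -2·64·1·1 = -128
  2*X*Y ↦ 2·8·0·1 = 0
  3*X*Z ↦ 3·8·1·2 = 48
  2*Y**2 ↦ 2·1·0·1 = 0
  -2*Y*Z ↦ -2·1·0·2 = 0
  2*Z**2 ↦ 2·1·1·4 = 8
Sum: F(8, 0, 2) = (-128) + (0) + (48) + (0) + (0) + (8) = -72.
Reducing mod 11: -72 ≡ 5 (mod 11).
Since F(a, b, c) ≡ 5 ≠ 0 (mod 11), P does NOT lie on the curve.


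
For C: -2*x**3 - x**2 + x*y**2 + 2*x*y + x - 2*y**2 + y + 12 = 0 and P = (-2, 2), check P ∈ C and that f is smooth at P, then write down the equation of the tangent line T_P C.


Tangent line at P: -11*x - 19*y + 16 = 0.

Step 1: f(-2, 2) = 0, so P lies on C.
Step 2: partial derivatives
  f_x(x, y) = -6*x**2 - 2*x + y**2 + 2*y + 1, f_y(x, y) = 2*x*y + 2*x - 4*y + 1.
  f_x(P) = -11, f_y(P) = -19 (gradient nonzero, so P is smooth).
Step 3: tangent line at P: -11·(x − -2) + -19·(y − 2) = 0.
Expanding: -11*x - 19*y + 16 = 0.


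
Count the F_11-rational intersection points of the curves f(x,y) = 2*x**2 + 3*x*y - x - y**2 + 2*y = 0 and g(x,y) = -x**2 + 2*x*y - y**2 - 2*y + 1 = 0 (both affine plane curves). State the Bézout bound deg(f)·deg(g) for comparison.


Common zeros: {(2, 4), (4, 7)}; count = 2; Bézout bound = 4.

deg(f) = 2, deg(g) = 2, so Bézout bound = 4.
Scan x ∈ F_11. For each x, list the y ∈ F_11 with f(x, y) ≡ 0 and those with g(x, y) ≡ 0 (mod 11); the common zeros in that column are the intersection.
  x = 0: f ≡ 0 at y ∈ {0, 2}; g ≡ 0 at y ∈ ∅; common: ∅.
  x = 1: f ≡ 0 at y ∈ ∅; g ≡ 0 at y ∈ {0}; common: ∅.
  x = 2: f ≡ 0 at y ∈ {4}; g ≡ 0 at y ∈ {4, 9}; common: {4}.
  x = 3: f ≡ 0 at y ∈ {2, 9}; g ≡ 0 at y ∈ ∅; common: ∅.
  x = 4: f ≡ 0 at y ∈ {7}; g ≡ 0 at y ∈ {7, 10}; common: {7}.
  x = 5: f ≡ 0 at y ∈ ∅; g ≡ 0 at y ∈ {9, 10}; common: ∅.
  x = 6: f ≡ 0 at y ∈ {0, 9}; g ≡ 0 at y ∈ {4, 6}; common: ∅.
  x = 7: f ≡ 0 at y ∈ ∅; g ≡ 0 at y ∈ ∅; common: ∅.
  x = 8: f ≡ 0 at y ∈ {7, 8}; g ≡ 0 at y ∈ ∅; common: ∅.
  x = 9: f ≡ 0 at y ∈ {3, 4}; g ≡ 0 at y ∈ ∅; common: ∅.
  x = 10: f ≡ 0 at y ∈ ∅; g ≡ 0 at y ∈ {0, 7}; common: ∅.
Collecting: common zeros = {(2, 4), (4, 7)}, so the count is 2.
Comparison with the Bézout bound: 2 ≤ 4 = deg(f)·deg(g), as expected for curves with no common component (the affine F_11-count falls short of the bound because intersections may lie at infinity, over extension fields, or carry multiplicity).


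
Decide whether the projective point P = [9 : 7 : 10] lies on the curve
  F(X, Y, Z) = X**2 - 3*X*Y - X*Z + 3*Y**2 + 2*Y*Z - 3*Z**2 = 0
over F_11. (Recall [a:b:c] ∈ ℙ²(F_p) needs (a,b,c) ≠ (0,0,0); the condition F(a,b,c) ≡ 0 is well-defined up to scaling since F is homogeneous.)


F(9,7,10) ≡ 9 (mod 11); P is NOT on the curve.

Evaluate F(9, 7, 10) term-by-term (mod 11).
  X**2 ↦ 1·81·1·1 = 81
  -3*X*Y ↦ -3·9·7·1 = -189
  -X*Z ↦ -1·9·1·10 = -90
  3*Y**2 ↦ 3·1·49·1 = 147
  2*Y*Z ↦ 2·1·7·10 = 140
  -3*Z**2 ↦ -3·1·1·100 = -300
Sum: F(9, 7, 10) = (81) + (-189) + (-90) + (147) + (140) + (-300) = -211.
Reducing mod 11: -211 ≡ 9 (mod 11).
Since F(a, b, c) ≡ 9 ≠ 0 (mod 11), P does NOT lie on the curve.


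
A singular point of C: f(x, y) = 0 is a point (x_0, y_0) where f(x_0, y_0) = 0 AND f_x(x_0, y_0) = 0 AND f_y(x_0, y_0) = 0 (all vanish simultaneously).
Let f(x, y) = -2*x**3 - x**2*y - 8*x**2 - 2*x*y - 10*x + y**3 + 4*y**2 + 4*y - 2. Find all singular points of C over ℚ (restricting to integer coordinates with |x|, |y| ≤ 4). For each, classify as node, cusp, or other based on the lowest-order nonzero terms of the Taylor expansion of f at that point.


Singular points: {(-1, -1)}; classification: node.

Compute partial derivatives:
  f_x = -6*x**2 - 2*x*y - 16*x - 2*y - 10.
  f_y = -x**2 - 2*x + 3*y**2 + 8*y + 4.
Scan x_0 ∈ {−4, ..., 4}. For each x_0, f_y(x_0, y) is a polynomial in y; find its integer roots y ∈ {−4, ..., 4}, then test f_x and f at those candidates.
  x = -4: f_y(-4, y) = 3*y**2 + 8*y - 4; no integer root y with |y| ≤ 4.
  x = -3: f_y(-3, y) = 3*y**2 + 8*y + 1; no integer root y with |y| ≤ 4.
  x = -2: f_y(-2, y) = 3*y**2 + 8*y + 4; vanishes at y ∈ {-2}. (-2, -2): f_x = -6 ≠ 0.
  x = -1: f_y(-1, y) = 3*y**2 + 8*y + 5; vanishes at y ∈ {-1}. (-1, -1): f_x = 0, f = 0 — SINGULAR.
  x = 0: f_y(0, y) = 3*y**2 + 8*y + 4; vanishes at y ∈ {-2}. (0, -2): f_x = -6 ≠ 0.
  x = 1: f_y(1, y) = 3*y**2 + 8*y + 1; no integer root y with |y| ≤ 4.
  x = 2: f_y(2, y) = 3*y**2 + 8*y - 4; no integer root y with |y| ≤ 4.
  x = 3: f_y(3, y) = 3*y**2 + 8*y - 11; vanishes at y ∈ {1}. (3, 1): f_x = -120 ≠ 0.
  x = 4: f_y(4, y) = 3*y**2 + 8*y - 20; no integer root y with |y| ≤ 4.
Only singular point on the grid: (-1, -1).
Classify: substitute x = -1 + u, y = -1 + v and expand: f = -2*u**3 - u**2*v - u**2 + v**3 + v**2.
No constant or linear terms (consistent with a singular point). Quadratic part: -u**2 + v**2. Cubic part: -2*u**3 - u**2*v + v**3.
The quadratic part v**2 - u**2 = (v − u)(v + u) splits into two distinct linear factors, so there are two distinct tangent lines y − -1 = ±(x − -1) — this is a node (ordinary double point).
Classification: node.


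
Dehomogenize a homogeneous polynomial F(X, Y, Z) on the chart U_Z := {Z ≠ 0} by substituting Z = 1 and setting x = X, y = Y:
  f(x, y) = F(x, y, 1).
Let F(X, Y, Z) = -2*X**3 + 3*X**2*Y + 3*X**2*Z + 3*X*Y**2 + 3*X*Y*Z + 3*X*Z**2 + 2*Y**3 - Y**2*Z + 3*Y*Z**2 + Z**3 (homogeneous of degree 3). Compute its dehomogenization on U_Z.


f(x, y) = -2*x**3 + 3*x**2*y + 3*x**2 + 3*x*y**2 + 3*x*y + 3*x + 2*y**3 - y**2 + 3*y + 1

On U_Z we set Z = 1. Each monomial c·X^i·Y^j·Z^k in F becomes c·x^i·y^j·1^k = c·x^i·y^j.
Substituting Z = 1: F(X, Y, 1) = -2*x**3 + 3*x**2*y + 3*x**2 + 3*x*y**2 + 3*x*y + 3*x + 2*y**3 - y**2 + 3*y + 1.
Note: deg(f) ≤ deg(F) = 3; strict inequality happens when F is divisible by Z (lost terms).


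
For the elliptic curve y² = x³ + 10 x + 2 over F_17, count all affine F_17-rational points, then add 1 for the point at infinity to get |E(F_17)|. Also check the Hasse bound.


Affine points = {(0, 6), (0, 11), (1, 8), (1, 9), (2, 8), (2, 9), (3, 5), (3, 12), (4, 2), (4, 15), (8, 4), (8, 13), (11, 7), (11, 10), (13, 0), (14, 8), (14, 9), (15, 5), (15, 12), (16, 5), (16, 12)}; affine count = 21; |E(F_17)| = 22.

Discriminant check: Δ ∝ 4a³ + 27b² = 4·10³ + 27·2² = 4·1000 + 27·4 ≡ 11 (mod 17). Nonzero ⇒ E is nonsingular.
For each x ∈ F_17, compute rhs = x³ + 10·x + 2 mod 17, then count y ∈ F_17 with y² ≡ rhs.
  x = 0: rhs = 2, matching y values: 6, 11 (2 points).
  x = 1: rhs = 13, matching y values: 8, 9 (2 points).
  x = 2: rhs = 13, matching y values: 8, 9 (2 points).
  x = 3: rhs = 8, matching y values: 5, 12 (2 points).
  x = 4: rhs = 4, matching y values: 2, 15 (2 points).
  x = 5: rhs = 7, matching y values: none (0 points).
  x = 6: rhs = 6, matching y values: none (0 points).
  x = 7: rhs = 7, matching y values: none (0 points).
  x = 8: rhs = 16, matching y values: 4, 13 (2 points).
  x = 9: rhs = 5, matching y values: none (0 points).
  x = 10: rhs = 14, matching y values: none (0 points).
  x = 11: rhs = 15, matching y values: 7, 10 (2 points).
  x = 12: rhs = 14, matching y values: none (0 points).
  x = 13: rhs = 0, matching y values: 0 (1 points).
  x = 14: rhs = 13, matching y values: 8, 9 (2 points).
  x = 15: rhs = 8, matching y values: 5, 12 (2 points).
  x = 16: rhs = 8, matching y values: 5, 12 (2 points).
Total affine count: 21.
Full point count |E(F_17)| = 21 + 1 = 22.
Hasse bound: |22 − (17+1)| = |4| = 4 ≤ 2√17 ≈ 8.2462 ✓.


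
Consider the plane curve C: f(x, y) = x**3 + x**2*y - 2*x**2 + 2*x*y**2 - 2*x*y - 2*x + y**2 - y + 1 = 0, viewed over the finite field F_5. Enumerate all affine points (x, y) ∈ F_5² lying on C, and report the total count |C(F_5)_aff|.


Affine F_5-points: {(2, 2), (4, 0), (4, 2)}; count = 3.

For each of the 25 pairs (x, y) ∈ F_5², evaluate f(x, y) mod 5. Record the zeros.
  x = 0: [0↦1, 1↦1, 2↦3, 3↦2, 4↦3]  zeros at y ∈ ∅
  x = 1: [0↦3, 1↦4, 2↦1, 3↦4, 4↦3]  zeros at y ∈ ∅
  x = 2: [0↦2, 1↦1, 2↦0, 3↦4, 4↦3]  zeros at y ∈ {2}
  x = 3: [0↦4, 1↦3, 2↦1, 3↦3, 4↦4]  zeros at y ∈ ∅
  x = 4: [0↦0, 1↦1, 2↦0, 3↦2, 4↦2]  zeros at y ∈ {0, 2}
Collecting zeros: affine points = {(2, 2), (4, 0), (4, 2)}.
Total count |C(F_5)_aff| = 3.


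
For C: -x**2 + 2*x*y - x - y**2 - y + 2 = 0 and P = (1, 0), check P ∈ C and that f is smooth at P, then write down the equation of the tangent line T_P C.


Tangent line at P: -3*x + y + 3 = 0.

Step 1: f(1, 0) = 0, so P lies on C.
Step 2: partial derivatives
  f_x(x, y) = -2*x + 2*y - 1, f_y(x, y) = 2*x - 2*y - 1.
  f_x(P) = -3, f_y(P) = 1 (gradient nonzero, so P is smooth).
Step 3: tangent line at P: -3·(x − 1) + 1·(y − 0) = 0.
Expanding: -3*x + y + 3 = 0.


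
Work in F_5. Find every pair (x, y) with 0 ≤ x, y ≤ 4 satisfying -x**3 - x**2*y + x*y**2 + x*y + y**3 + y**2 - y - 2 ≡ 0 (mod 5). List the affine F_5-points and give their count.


Affine F_5-points: {(2, 0), (2, 3), (2, 4)}; count = 3.

For each of the 25 pairs (x, y) ∈ F_5², evaluate f(x, y) mod 5. Record the zeros.
  x = 0: [0↦3, 1↦4, 2↦3, 3↦1, 4↦4]  zeros at y ∈ ∅
  x = 1: [0↦2, 1↦4, 2↦1, 3↦4, 4↦4]  zeros at y ∈ ∅
  x = 2: [0↦0, 1↦1, 2↦4, 3↦0, 4↦0]  zeros at y ∈ {0, 3, 4}
  x = 3: [0↦1, 1↦4, 2↦1, 3↦3, 4↦1]  zeros at y ∈ ∅
  x = 4: [0↦4, 1↦2, 2↦1, 3↦2, 4↦1]  zeros at y ∈ ∅
Collecting zeros: affine points = {(2, 0), (2, 3), (2, 4)}.
Total count |C(F_5)_aff| = 3.


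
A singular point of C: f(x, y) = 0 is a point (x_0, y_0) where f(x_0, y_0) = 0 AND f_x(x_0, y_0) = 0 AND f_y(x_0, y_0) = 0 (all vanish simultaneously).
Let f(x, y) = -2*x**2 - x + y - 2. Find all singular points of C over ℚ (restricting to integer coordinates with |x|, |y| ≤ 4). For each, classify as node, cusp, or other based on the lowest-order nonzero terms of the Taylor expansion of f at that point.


No singular points in the scanned grid; C is smooth there.

Compute partial derivatives:
  f_x = -4*x - 1.
  f_y = 1.
f_y = 1 is a nonzero constant, so f_y never vanishes: no point (x, y) can satisfy f = f_x = f_y = 0. In particular no (x, y) ∈ {−4, ..., 4}² is singular; the curve is smooth.


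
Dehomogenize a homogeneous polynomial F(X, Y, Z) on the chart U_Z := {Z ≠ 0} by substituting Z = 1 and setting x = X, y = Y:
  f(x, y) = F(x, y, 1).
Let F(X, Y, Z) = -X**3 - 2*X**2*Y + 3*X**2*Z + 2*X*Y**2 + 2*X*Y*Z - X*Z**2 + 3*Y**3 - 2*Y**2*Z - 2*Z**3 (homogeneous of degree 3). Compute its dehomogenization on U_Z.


f(x, y) = -x**3 - 2*x**2*y + 3*x**2 + 2*x*y**2 + 2*x*y - x + 3*y**3 - 2*y**2 - 2

On U_Z we set Z = 1. Each monomial c·X^i·Y^j·Z^k in F becomes c·x^i·y^j·1^k = c·x^i·y^j.
Substituting Z = 1: F(X, Y, 1) = -x**3 - 2*x**2*y + 3*x**2 + 2*x*y**2 + 2*x*y - x + 3*y**3 - 2*y**2 - 2.
Note: deg(f) ≤ deg(F) = 3; strict inequality happens when F is divisible by Z (lost terms).


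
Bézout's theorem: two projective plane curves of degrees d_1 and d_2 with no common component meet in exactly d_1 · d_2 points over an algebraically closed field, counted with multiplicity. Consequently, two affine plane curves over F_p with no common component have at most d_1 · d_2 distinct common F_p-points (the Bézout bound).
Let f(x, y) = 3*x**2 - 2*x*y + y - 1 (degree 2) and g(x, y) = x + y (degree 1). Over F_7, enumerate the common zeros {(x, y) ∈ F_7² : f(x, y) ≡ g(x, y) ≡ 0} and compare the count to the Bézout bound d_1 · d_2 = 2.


Common zeros: {(5, 2)}; count = 1; Bézout bound = 2.

deg(f) = 2, deg(g) = 1, so Bézout bound = 2.
Scan x ∈ F_7. For each x, list the y ∈ F_7 with f(x, y) ≡ 0 and those with g(x, y) ≡ 0 (mod 7); the common zeros in that column are the intersection.
  x = 0: f ≡ 0 at y ∈ {1}; g ≡ 0 at y ∈ {0}; common: ∅.
  x = 1: f ≡ 0 at y ∈ {2}; g ≡ 0 at y ∈ {6}; common: ∅.
  x = 2: f ≡ 0 at y ∈ {6}; g ≡ 0 at y ∈ {5}; common: ∅.
  x = 3: f ≡ 0 at y ∈ {1}; g ≡ 0 at y ∈ {4}; common: ∅.
  x = 4: f ≡ 0 at y ∈ ∅; g ≡ 0 at y ∈ {3}; common: ∅.
  x = 5: f ≡ 0 at y ∈ {2}; g ≡ 0 at y ∈ {2}; common: {2}.
  x = 6: f ≡ 0 at y ∈ {4}; g ≡ 0 at y ∈ {1}; common: ∅.
Collecting: common zeros = {(5, 2)}, so the count is 1.
Comparison with the Bézout bound: 1 ≤ 2 = deg(f)·deg(g), as expected for curves with no common component (the affine F_7-count falls short of the bound because intersections may lie at infinity, over extension fields, or carry multiplicity).


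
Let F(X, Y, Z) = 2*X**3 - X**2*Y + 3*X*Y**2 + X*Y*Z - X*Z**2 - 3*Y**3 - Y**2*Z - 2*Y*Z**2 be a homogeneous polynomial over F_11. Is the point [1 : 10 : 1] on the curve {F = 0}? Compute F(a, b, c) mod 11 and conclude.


F(1,10,1) ≡ 8 (mod 11); P is NOT on the curve.

Evaluate F(1, 10, 1) term-by-term (mod 11).
  2*X**3 ↦ 2·1·1·1 = 2
  -X**2*Y ↦ -1·1·10·1 = -10
  3*X*Y**2 ↦ 3·1·100·1 = 300
  X*Y*Z ↦ 1·1·10·1 = 10
  -X*Z**2 ↦ -1·1·1·1 = -1
  -3*Y**3 ↦ -3·1·1000·1 = -3000
  -Y**2*Z ↦ -1·1·100·1 = -100
  -2*Y*Z**2 ↦ -2·1·10·1 = -20
Sum: F(1, 10, 1) = (2) + (-10) + (300) + (10) + (-1) + (-3000) + (-100) + (-20) = -2819.
Reducing mod 11: -2819 ≡ 8 (mod 11).
Since F(a, b, c) ≡ 8 ≠ 0 (mod 11), P does NOT lie on the curve.


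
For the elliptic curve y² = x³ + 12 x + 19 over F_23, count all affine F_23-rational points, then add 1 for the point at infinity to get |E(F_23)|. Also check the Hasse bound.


Affine points = {(1, 3), (1, 20), (3, 6), (3, 17), (4, 4), (4, 19), (6, 10), (6, 13), (7, 3), (7, 20), (8, 11), (8, 12), (10, 9), (10, 14), (13, 7), (13, 16), (15, 3), (15, 20), (16, 11), (16, 12), (18, 8), (18, 15), (20, 5), (20, 18), (22, 11), (22, 12)}; affine count = 26; |E(F_23)| = 27.

Discriminant check: Δ ∝ 4a³ + 27b² = 4·12³ + 27·19² = 4·1728 + 27·361 ≡ 7 (mod 23). Nonzero ⇒ E is nonsingular.
For each x ∈ F_23, compute rhs = x³ + 12·x + 19 mod 23, then count y ∈ F_23 with y² ≡ rhs.
  x = 0: rhs = 19, matching y values: none (0 points).
  x = 1: rhs = 9, matching y values: 3, 20 (2 points).
  x = 2: rhs = 5, matching y values: none (0 points).
  x = 3: rhs = 13, matching y values: 6, 17 (2 points).
  x = 4: rhs = 16, matching y values: 4, 19 (2 points).
  x = 5: rhs = 20, matching y values: none (0 points).
  x = 6: rhs = 8, matching y values: 10, 13 (2 points).
  x = 7: rhs = 9, matching y values: 3, 20 (2 points).
  x = 8: rhs = 6, matching y values: 11, 12 (2 points).
  x = 9: rhs = 5, matching y values: none (0 points).
  x = 10: rhs = 12, matching y values: 9, 14 (2 points).
  x = 11: rhs = 10, matching y values: none (0 points).
  x = 12: rhs = 5, matching y values: none (0 points).
  x = 13: rhs = 3, matching y values: 7, 16 (2 points).
  x = 14: rhs = 10, matching y values: none (0 points).
  x = 15: rhs = 9, matching y values: 3, 20 (2 points).
  x = 16: rhs = 6, matching y values: 11, 12 (2 points).
  x = 17: rhs = 7, matching y values: none (0 points).
  x = 18: rhs = 18, matching y values: 8, 15 (2 points).
  x = 19: rhs = 22, matching y values: none (0 points).
  x = 20: rhs = 2, matching y values: 5, 18 (2 points).
  x = 21: rhs = 10, matching y values: none (0 points).
  x = 22: rhs = 6, matching y values: 11, 12 (2 points).
Total affine count: 26.
Full point count |E(F_23)| = 26 + 1 = 27.
Hasse bound: |27 − (23+1)| = |3| = 3 ≤ 2√23 ≈ 9.5917 ✓.


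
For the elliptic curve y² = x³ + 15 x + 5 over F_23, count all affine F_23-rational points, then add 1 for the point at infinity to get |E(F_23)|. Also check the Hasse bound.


Affine points = {(3, 10), (3, 13), (6, 9), (6, 14), (7, 4), (7, 19), (8, 4), (8, 19), (9, 8), (9, 15), (11, 11), (11, 12), (12, 2), (12, 21), (18, 9), (18, 14), (20, 5), (20, 18), (21, 6), (21, 17), (22, 9), (22, 14)}; affine count = 22; |E(F_23)| = 23.

Discriminant check: Δ ∝ 4a³ + 27b² = 4·15³ + 27·5² = 4·3375 + 27·25 ≡ 7 (mod 23). Nonzero ⇒ E is nonsingular.
For each x ∈ F_23, compute rhs = x³ + 15·x + 5 mod 23, then count y ∈ F_23 with y² ≡ rhs.
  x = 0: rhs = 5, matching y values: none (0 points).
  x = 1: rhs = 21, matching y values: none (0 points).
  x = 2: rhs = 20, matching y values: none (0 points).
  x = 3: rhs = 8, matching y values: 10, 13 (2 points).
  x = 4: rhs = 14, matching y values: none (0 points).
  x = 5: rhs = 21, matching y values: none (0 points).
  x = 6: rhs = 12, matching y values: 9, 14 (2 points).
  x = 7: rhs = 16, matching y values: 4, 19 (2 points).
  x = 8: rhs = 16, matching y values: 4, 19 (2 points).
  x = 9: rhs = 18, matching y values: 8, 15 (2 points).
  x = 10: rhs = 5, matching y values: none (0 points).
  x = 11: rhs = 6, matching y values: 11, 12 (2 points).
  x = 12: rhs = 4, matching y values: 2, 21 (2 points).
  x = 13: rhs = 5, matching y values: none (0 points).
  x = 14: rhs = 15, matching y values: none (0 points).
  x = 15: rhs = 17, matching y values: none (0 points).
  x = 16: rhs = 17, matching y values: none (0 points).
  x = 17: rhs = 21, matching y values: none (0 points).
  x = 18: rhs = 12, matching y values: 9, 14 (2 points).
  x = 19: rhs = 19, matching y values: none (0 points).
  x = 20: rhs = 2, matching y values: 5, 18 (2 points).
  x = 21: rhs = 13, matching y values: 6, 17 (2 points).
  x = 22: rhs = 12, matching y values: 9, 14 (2 points).
Total affine count: 22.
Full point count |E(F_23)| = 22 + 1 = 23.
Hasse bound: |23 − (23+1)| = |-1| = 1 ≤ 2√23 ≈ 9.5917 ✓.


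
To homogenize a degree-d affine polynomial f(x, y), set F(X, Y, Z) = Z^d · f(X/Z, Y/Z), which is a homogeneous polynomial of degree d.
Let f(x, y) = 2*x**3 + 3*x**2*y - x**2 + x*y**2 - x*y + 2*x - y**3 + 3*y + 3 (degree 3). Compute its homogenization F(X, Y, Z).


F(X, Y, Z) = 2*X**3 + 3*X**2*Y - X**2*Z + X*Y**2 - X*Y*Z + 2*X*Z**2 - Y**3 + 3*Y*Z**2 + 3*Z**3

deg(f) = 3.
Substitute x = X/Z, y = Y/Z into f, then multiply by Z^3.
  monomial 2·x^3·y^0 ↦ 2·X^3·Y^0·Z^0.
  monomial 3·x^2·y^1 ↦ 3·X^2·Y^1·Z^0.
  monomial -1·x^2·y^0 ↦ -1·X^2·Y^0·Z^1.
  monomial 1·x^1·y^2 ↦ 1·X^1·Y^2·Z^0.
  monomial -1·x^1·y^1 ↦ -1·X^1·Y^1·Z^1.
  monomial 2·x^1·y^0 ↦ 2·X^1·Y^0·Z^2.
  monomial -1·x^0·y^3 ↦ -1·X^0·Y^3·Z^0.
  monomial 3·x^0·y^1 ↦ 3·X^0·Y^1·Z^2.
  monomial 3·x^0·y^0 ↦ 3·X^0·Y^0·Z^3.
Collecting: F(X, Y, Z) = 2*X**3 + 3*X**2*Y - X**2*Z + X*Y**2 - X*Y*Z + 2*X*Z**2 - Y**3 + 3*Y*Z**2 + 3*Z**3.


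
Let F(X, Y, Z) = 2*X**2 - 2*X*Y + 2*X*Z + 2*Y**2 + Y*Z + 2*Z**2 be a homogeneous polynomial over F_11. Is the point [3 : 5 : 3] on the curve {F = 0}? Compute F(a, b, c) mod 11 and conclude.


F(3,5,3) ≡ 1 (mod 11); P is NOT on the curve.

Evaluate F(3, 5, 3) term-by-term (mod 11).
  2*X**2 ↦ 2·9·1·1 = 18
  -2*X*Y ↦ -2·3·5·1 = -30
  2*X*Z ↦ 2·3·1·3 = 18
  2*Y**2 ↦ 2·1·25·1 = 50
  Y*Z ↦ 1·1·5·3 = 15
  2*Z**2 ↦ 2·1·1·9 = 18
Sum: F(3, 5, 3) = (18) + (-30) + (18) + (50) + (15) + (18) = 89.
Reducing mod 11: 89 ≡ 1 (mod 11).
Since F(a, b, c) ≡ 1 ≠ 0 (mod 11), P does NOT lie on the curve.


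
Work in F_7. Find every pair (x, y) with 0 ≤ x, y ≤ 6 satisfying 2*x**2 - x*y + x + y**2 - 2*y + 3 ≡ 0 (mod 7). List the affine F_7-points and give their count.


Affine F_7-points: ∅; count = 0.

For each of the 49 pairs (x, y) ∈ F_7², evaluate f(x, y) mod 7. Record the zeros.
  x = 0: [0↦3, 1↦2, 2↦3, 3↦6, 4↦4, 5↦4, 6↦6]  zeros at y ∈ ∅
  x = 1: [0↦6, 1↦4, 2↦4, 3↦6, 4↦3, 5↦2, 6↦3]  zeros at y ∈ ∅
  x = 2: [0↦6, 1↦3, 2↦2, 3↦3, 4↦6, 5↦4, 6↦4]  zeros at y ∈ ∅
  x = 3: [0↦3, 1↦6, 2↦4, 3↦4, 4↦6, 5↦3, 6↦2]  zeros at y ∈ ∅
  x = 4: [0↦4, 1↦6, 2↦3, 3↦2, 4↦3, 5↦6, 6↦4]  zeros at y ∈ ∅
  x = 5: [0↦2, 1↦3, 2↦6, 3↦4, 4↦4, 5↦6, 6↦3]  zeros at y ∈ ∅
  x = 6: [0↦4, 1↦4, 2↦6, 3↦3, 4↦2, 5↦3, 6↦6]  zeros at y ∈ ∅
Collecting zeros: affine points = ∅.
Total count |C(F_7)_aff| = 0.


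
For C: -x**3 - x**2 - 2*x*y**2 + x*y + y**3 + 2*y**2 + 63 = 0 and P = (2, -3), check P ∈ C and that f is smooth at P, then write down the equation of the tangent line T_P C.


Tangent line at P: -37*x + 41*y + 197 = 0.

Step 1: f(2, -3) = 0, so P lies on C.
Step 2: partial derivatives
  f_x(x, y) = -3*x**2 - 2*x - 2*y**2 + y, f_y(x, y) = -4*x*y + x + 3*y**2 + 4*y.
  f_x(P) = -37, f_y(P) = 41 (gradient nonzero, so P is smooth).
Step 3: tangent line at P: -37·(x − 2) + 41·(y − -3) = 0.
Expanding: -37*x + 41*y + 197 = 0.


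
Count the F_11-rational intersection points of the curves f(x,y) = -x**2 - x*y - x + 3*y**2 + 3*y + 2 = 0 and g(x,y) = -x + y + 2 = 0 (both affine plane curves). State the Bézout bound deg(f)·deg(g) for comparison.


Common zeros: ∅; count = 0; Bézout bound = 2.

deg(f) = 2, deg(g) = 1, so Bézout bound = 2.
Scan x ∈ F_11. For each x, list the y ∈ F_11 with f(x, y) ≡ 0 and those with g(x, y) ≡ 0 (mod 11); the common zeros in that column are the intersection.
  x = 0: f ≡ 0 at y ∈ ∅; g ≡ 0 at y ∈ {9}; common: ∅.
  x = 1: f ≡ 0 at y ∈ {0, 3}; g ≡ 0 at y ∈ {10}; common: ∅.
  x = 2: f ≡ 0 at y ∈ {1, 6}; g ≡ 0 at y ∈ {0}; common: ∅.
  x = 3: f ≡ 0 at y ∈ ∅; g ≡ 0 at y ∈ {1}; common: ∅.
  x = 4: f ≡ 0 at y ∈ ∅; g ≡ 0 at y ∈ {2}; common: ∅.
  x = 5: f ≡ 0 at y ∈ ∅; g ≡ 0 at y ∈ {3}; common: ∅.
  x = 6: f ≡ 0 at y ∈ {3, 9}; g ≡ 0 at y ∈ {4}; common: ∅.
  x = 7: f ≡ 0 at y ∈ {1, 4}; g ≡ 0 at y ∈ {5}; common: ∅.
  x = 8: f ≡ 0 at y ∈ ∅; g ≡ 0 at y ∈ {6}; common: ∅.
  x = 9: f ≡ 0 at y ∈ {0, 2}; g ≡ 0 at y ∈ {7}; common: ∅.
  x = 10: f ≡ 0 at y ∈ {2, 4}; g ≡ 0 at y ∈ {8}; common: ∅.
Collecting: common zeros = ∅, so the count is 0.
Comparison with the Bézout bound: 0 ≤ 2 = deg(f)·deg(g), as expected for curves with no common component (the affine F_11-count falls short of the bound because intersections may lie at infinity, over extension fields, or carry multiplicity).


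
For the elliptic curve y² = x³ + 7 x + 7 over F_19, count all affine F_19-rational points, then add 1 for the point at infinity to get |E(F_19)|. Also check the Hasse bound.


Affine points = {(0, 8), (0, 11), (3, 6), (3, 13), (4, 2), (4, 17), (7, 0), (8, 9), (8, 10), (9, 1), (9, 18), (11, 3), (11, 16), (16, 4), (16, 15), (17, 2), (17, 17)}; affine count = 17; |E(F_19)| = 18.

Discriminant check: Δ ∝ 4a³ + 27b² = 4·7³ + 27·7² = 4·343 + 27·49 ≡ 16 (mod 19). Nonzero ⇒ E is nonsingular.
For each x ∈ F_19, compute rhs = x³ + 7·x + 7 mod 19, then count y ∈ F_19 with y² ≡ rhs.
  x = 0: rhs = 7, matching y values: 8, 11 (2 points).
  x = 1: rhs = 15, matching y values: none (0 points).
  x = 2: rhs = 10, matching y values: none (0 points).
  x = 3: rhs = 17, matching y values: 6, 13 (2 points).
  x = 4: rhs = 4, matching y values: 2, 17 (2 points).
  x = 5: rhs = 15, matching y values: none (0 points).
  x = 6: rhs = 18, matching y values: none (0 points).
  x = 7: rhs = 0, matching y values: 0 (1 points).
  x = 8: rhs = 5, matching y values: 9, 10 (2 points).
  x = 9: rhs = 1, matching y values: 1, 18 (2 points).
  x = 10: rhs = 13, matching y values: none (0 points).
  x = 11: rhs = 9, matching y values: 3, 16 (2 points).
  x = 12: rhs = 14, matching y values: none (0 points).
  x = 13: rhs = 15, matching y values: none (0 points).
  x = 14: rhs = 18, matching y values: none (0 points).
  x = 15: rhs = 10, matching y values: none (0 points).
  x = 16: rhs = 16, matching y values: 4, 15 (2 points).
  x = 17: rhs = 4, matching y values: 2, 17 (2 points).
  x = 18: rhs = 18, matching y values: none (0 points).
Total affine count: 17.
Full point count |E(F_19)| = 17 + 1 = 18.
Hasse bound: |18 − (19+1)| = |-2| = 2 ≤ 2√19 ≈ 8.7178 ✓.


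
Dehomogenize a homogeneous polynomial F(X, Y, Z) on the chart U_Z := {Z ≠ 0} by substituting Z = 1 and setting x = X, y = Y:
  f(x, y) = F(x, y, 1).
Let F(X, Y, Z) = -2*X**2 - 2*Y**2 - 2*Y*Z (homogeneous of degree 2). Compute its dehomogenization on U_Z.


f(x, y) = -2*x**2 - 2*y**2 - 2*y

On U_Z we set Z = 1. Each monomial c·X^i·Y^j·Z^k in F becomes c·x^i·y^j·1^k = c·x^i·y^j.
Substituting Z = 1: F(X, Y, 1) = -2*x**2 - 2*y**2 - 2*y.
Note: deg(f) ≤ deg(F) = 2; strict inequality happens when F is divisible by Z (lost terms).


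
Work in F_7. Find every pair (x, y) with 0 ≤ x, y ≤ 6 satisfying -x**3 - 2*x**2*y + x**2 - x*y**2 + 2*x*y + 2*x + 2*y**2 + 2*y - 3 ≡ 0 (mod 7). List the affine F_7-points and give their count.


Affine F_7-points: {(0, 3), (1, 2), (1, 3), (2, 2), (4, 5)}; count = 5.

For each of the 49 pairs (x, y) ∈ F_7², evaluate f(x, y) mod 7. Record the zeros.
  x = 0: [0↦4, 1↦1, 2↦2, 3↦0, 4↦2, 5↦1, 6↦4]  zeros at y ∈ {3}
  x = 1: [0↦6, 1↦2, 2↦0, 3↦0, 4↦2, 5↦6, 6↦5]  zeros at y ∈ {2, 3}
  x = 2: [0↦4, 1↦2, 2↦0, 3↦5, 4↦3, 5↦1, 6↦6]  zeros at y ∈ {2}
  x = 3: [0↦6, 1↦2, 2↦3, 3↦2, 4↦6, 5↦1, 6↦1]  zeros at y ∈ ∅
  x = 4: [0↦6, 1↦3, 2↦3, 3↦6, 4↦5, 5↦0, 6↦5]  zeros at y ∈ {5}
  x = 5: [0↦5, 1↦6, 2↦1, 3↦4, 4↦1, 5↦6, 6↦5]  zeros at y ∈ ∅
  x = 6: [0↦4, 1↦5, 2↦5, 3↦4, 4↦2, 5↦6, 6↦2]  zeros at y ∈ ∅
Collecting zeros: affine points = {(0, 3), (1, 2), (1, 3), (2, 2), (4, 5)}.
Total count |C(F_7)_aff| = 5.


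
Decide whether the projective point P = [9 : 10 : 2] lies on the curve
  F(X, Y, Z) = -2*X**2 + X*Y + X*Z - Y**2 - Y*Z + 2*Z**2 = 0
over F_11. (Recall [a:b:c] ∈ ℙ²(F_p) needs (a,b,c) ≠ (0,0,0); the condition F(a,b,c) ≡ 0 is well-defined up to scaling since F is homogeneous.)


F(9,10,2) ≡ 10 (mod 11); P is NOT on the curve.

Evaluate F(9, 10, 2) term-by-term (mod 11).
  -2*X**2 ↦ -2·81·1·1 = -162
  X*Y ↦ 1·9·10·1 = 90
  X*Z ↦ 1·9·1·2 = 18
  -Y**2 ↦ -1·1·100·1 = -100
  -Y*Z ↦ -1·1·10·2 = -20
  2*Z**2 ↦ 2·1·1·4 = 8
Sum: F(9, 10, 2) = (-162) + (90) + (18) + (-100) + (-20) + (8) = -166.
Reducing mod 11: -166 ≡ 10 (mod 11).
Since F(a, b, c) ≡ 10 ≠ 0 (mod 11), P does NOT lie on the curve.


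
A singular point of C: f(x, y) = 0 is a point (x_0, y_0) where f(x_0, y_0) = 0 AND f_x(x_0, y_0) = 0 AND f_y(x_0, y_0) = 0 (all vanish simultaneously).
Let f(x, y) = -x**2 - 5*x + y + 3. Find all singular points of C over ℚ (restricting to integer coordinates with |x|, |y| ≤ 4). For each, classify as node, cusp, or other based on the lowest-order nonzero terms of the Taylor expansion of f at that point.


No singular points in the scanned grid; C is smooth there.

Compute partial derivatives:
  f_x = -2*x - 5.
  f_y = 1.
f_y = 1 is a nonzero constant, so f_y never vanishes: no point (x, y) can satisfy f = f_x = f_y = 0. In particular no (x, y) ∈ {−4, ..., 4}² is singular; the curve is smooth.


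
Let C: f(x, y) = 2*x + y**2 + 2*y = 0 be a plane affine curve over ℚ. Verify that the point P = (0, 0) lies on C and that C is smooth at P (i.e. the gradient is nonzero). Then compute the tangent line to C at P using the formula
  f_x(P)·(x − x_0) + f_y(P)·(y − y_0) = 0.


Tangent line at P: 2*x + 2*y = 0.

Step 1: f(0, 0) = 0, so P lies on C.
Step 2: partial derivatives
  f_x(x, y) = 2, f_y(x, y) = 2*y + 2.
  f_x(P) = 2, f_y(P) = 2 (gradient nonzero, so P is smooth).
Step 3: tangent line at P: 2·(x − 0) + 2·(y − 0) = 0.
Expanding: 2*x + 2*y = 0.
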